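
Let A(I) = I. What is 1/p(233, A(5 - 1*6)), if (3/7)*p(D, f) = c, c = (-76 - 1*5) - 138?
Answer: -1/511 ≈ -0.0019569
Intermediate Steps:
c = -219 (c = (-76 - 5) - 138 = -81 - 138 = -219)
p(D, f) = -511 (p(D, f) = (7/3)*(-219) = -511)
1/p(233, A(5 - 1*6)) = 1/(-511) = -1/511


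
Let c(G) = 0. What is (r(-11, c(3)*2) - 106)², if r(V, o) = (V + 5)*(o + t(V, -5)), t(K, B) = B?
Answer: 5776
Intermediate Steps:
r(V, o) = (-5 + o)*(5 + V) (r(V, o) = (V + 5)*(o - 5) = (5 + V)*(-5 + o) = (-5 + o)*(5 + V))
(r(-11, c(3)*2) - 106)² = ((-25 - 5*(-11) + 5*(0*2) - 0*2) - 106)² = ((-25 + 55 + 5*0 - 11*0) - 106)² = ((-25 + 55 + 0 + 0) - 106)² = (30 - 106)² = (-76)² = 5776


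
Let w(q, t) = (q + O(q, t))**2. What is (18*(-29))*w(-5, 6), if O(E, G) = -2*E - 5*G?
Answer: -326250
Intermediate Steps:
O(E, G) = -5*G - 2*E
w(q, t) = (-q - 5*t)**2 (w(q, t) = (q + (-5*t - 2*q))**2 = (-q - 5*t)**2)
(18*(-29))*w(-5, 6) = (18*(-29))*(-5 + 5*6)**2 = -522*(-5 + 30)**2 = -522*25**2 = -522*625 = -326250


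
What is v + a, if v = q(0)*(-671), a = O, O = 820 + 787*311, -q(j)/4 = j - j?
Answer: 245577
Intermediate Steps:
q(j) = 0 (q(j) = -4*(j - j) = -4*0 = 0)
O = 245577 (O = 820 + 244757 = 245577)
a = 245577
v = 0 (v = 0*(-671) = 0)
v + a = 0 + 245577 = 245577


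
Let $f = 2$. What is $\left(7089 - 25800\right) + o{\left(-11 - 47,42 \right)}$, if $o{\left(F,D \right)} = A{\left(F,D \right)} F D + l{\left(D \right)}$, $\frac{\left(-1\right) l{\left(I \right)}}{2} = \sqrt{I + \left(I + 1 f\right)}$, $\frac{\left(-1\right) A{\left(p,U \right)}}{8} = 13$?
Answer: $234633 - 2 \sqrt{86} \approx 2.3461 \cdot 10^{5}$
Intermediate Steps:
$A{\left(p,U \right)} = -104$ ($A{\left(p,U \right)} = \left(-8\right) 13 = -104$)
$l{\left(I \right)} = - 2 \sqrt{2 + 2 I}$ ($l{\left(I \right)} = - 2 \sqrt{I + \left(I + 1 \cdot 2\right)} = - 2 \sqrt{I + \left(I + 2\right)} = - 2 \sqrt{I + \left(2 + I\right)} = - 2 \sqrt{2 + 2 I}$)
$o{\left(F,D \right)} = - 2 \sqrt{2 + 2 D} - 104 D F$ ($o{\left(F,D \right)} = - 104 F D - 2 \sqrt{2 + 2 D} = - 104 D F - 2 \sqrt{2 + 2 D} = - 2 \sqrt{2 + 2 D} - 104 D F$)
$\left(7089 - 25800\right) + o{\left(-11 - 47,42 \right)} = \left(7089 - 25800\right) - \left(2 \sqrt{2 + 2 \cdot 42} + 4368 \left(-11 - 47\right)\right) = -18711 - \left(-253344 + 2 \sqrt{2 + 84}\right) = -18711 + \left(- 2 \sqrt{86} + 253344\right) = -18711 + \left(253344 - 2 \sqrt{86}\right) = 234633 - 2 \sqrt{86}$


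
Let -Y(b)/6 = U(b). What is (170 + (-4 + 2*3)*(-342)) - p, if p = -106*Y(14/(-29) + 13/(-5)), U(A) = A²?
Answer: -137885374/21025 ≈ -6558.2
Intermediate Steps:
Y(b) = -6*b²
p = 127078524/21025 (p = -(-636)*(14/(-29) + 13/(-5))² = -(-636)*(14*(-1/29) + 13*(-⅕))² = -(-636)*(-14/29 - 13/5)² = -(-636)*(-447/145)² = -(-636)*199809/21025 = -106*(-1198854/21025) = 127078524/21025 ≈ 6044.2)
(170 + (-4 + 2*3)*(-342)) - p = (170 + (-4 + 2*3)*(-342)) - 1*127078524/21025 = (170 + (-4 + 6)*(-342)) - 127078524/21025 = (170 + 2*(-342)) - 127078524/21025 = (170 - 684) - 127078524/21025 = -514 - 127078524/21025 = -137885374/21025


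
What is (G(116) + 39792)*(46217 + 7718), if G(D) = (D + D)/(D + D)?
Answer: 2146235455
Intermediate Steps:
G(D) = 1 (G(D) = (2*D)/((2*D)) = (2*D)*(1/(2*D)) = 1)
(G(116) + 39792)*(46217 + 7718) = (1 + 39792)*(46217 + 7718) = 39793*53935 = 2146235455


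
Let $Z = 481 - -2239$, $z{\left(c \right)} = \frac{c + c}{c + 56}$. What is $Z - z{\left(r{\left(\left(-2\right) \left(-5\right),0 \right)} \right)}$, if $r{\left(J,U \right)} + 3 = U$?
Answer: $\frac{144166}{53} \approx 2720.1$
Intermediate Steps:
$r{\left(J,U \right)} = -3 + U$
$z{\left(c \right)} = \frac{2 c}{56 + c}$
$Z = 2720$ ($Z = 481 + 2239 = 2720$)
$Z - z{\left(r{\left(\left(-2\right) \left(-5\right),0 \right)} \right)} = 2720 - \frac{2 \left(-3 + 0\right)}{56 + \left(-3 + 0\right)} = 2720 - 2 \left(-3\right) \frac{1}{56 - 3} = 2720 - 2 \left(-3\right) \frac{1}{53} = 2720 - - \frac{6}{53} = 2720 + \frac{6}{53} = \frac{144166}{53}$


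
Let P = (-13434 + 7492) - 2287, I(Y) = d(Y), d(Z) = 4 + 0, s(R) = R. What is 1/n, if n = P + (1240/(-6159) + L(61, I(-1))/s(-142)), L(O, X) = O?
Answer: -874578/7197454141 ≈ -0.00012151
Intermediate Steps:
d(Z) = 4
I(Y) = 4
P = -8229 (P = -5942 - 2287 = -8229)
n = -7197454141/874578 (n = -8229 + (1240/(-6159) + 61/(-142)) = -8229 + (1240*(-1/6159) + 61*(-1/142)) = -8229 + (-1240/6159 - 61/142) = -8229 - 551779/874578 = -7197454141/874578 ≈ -8229.6)
1/n = 1/(-7197454141/874578) = -874578/7197454141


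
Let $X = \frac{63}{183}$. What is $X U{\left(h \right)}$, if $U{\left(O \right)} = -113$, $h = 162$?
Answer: $- \frac{2373}{61} \approx -38.902$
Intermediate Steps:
$X = \frac{21}{61}$ ($X = 63 \cdot \frac{1}{183} = \frac{21}{61} \approx 0.34426$)
$X U{\left(h \right)} = \frac{21}{61} \left(-113\right) = - \frac{2373}{61}$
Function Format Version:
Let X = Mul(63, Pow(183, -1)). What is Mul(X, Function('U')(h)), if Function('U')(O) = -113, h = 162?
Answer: Rational(-2373, 61) ≈ -38.902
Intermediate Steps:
X = Rational(21, 61) (X = Mul(63, Rational(1, 183)) = Rational(21, 61) ≈ 0.34426)
Mul(X, Function('U')(h)) = Mul(Rational(21, 61), -113) = Rational(-2373, 61)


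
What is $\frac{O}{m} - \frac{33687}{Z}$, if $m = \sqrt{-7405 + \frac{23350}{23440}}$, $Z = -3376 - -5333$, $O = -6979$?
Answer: $- \frac{1773}{103} + \frac{13958 i \sqrt{10170021210}}{17354985} \approx -17.214 + 81.107 i$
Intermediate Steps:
$Z = 1957$ ($Z = -3376 + 5333 = 1957$)
$m = \frac{i \sqrt{10170021210}}{1172}$ ($m = \sqrt{-7405 + 23350 \cdot \frac{1}{23440}} = \sqrt{-7405 + \frac{2335}{2344}} = \sqrt{- \frac{17354985}{2344}} = \frac{i \sqrt{10170021210}}{1172} \approx 86.047 i$)
$\frac{O}{m} - \frac{33687}{Z} = - \frac{6979}{\frac{1}{1172} i \sqrt{10170021210}} - \frac{33687}{1957} = - 6979 \left(- \frac{2 i \sqrt{10170021210}}{17354985}\right) - \frac{1773}{103} = \frac{13958 i \sqrt{10170021210}}{17354985} - \frac{1773}{103} = - \frac{1773}{103} + \frac{13958 i \sqrt{10170021210}}{17354985}$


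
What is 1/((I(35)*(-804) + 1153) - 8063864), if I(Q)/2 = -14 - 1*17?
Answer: -1/8012863 ≈ -1.2480e-7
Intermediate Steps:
I(Q) = -62 (I(Q) = 2*(-14 - 1*17) = 2*(-14 - 17) = 2*(-31) = -62)
1/((I(35)*(-804) + 1153) - 8063864) = 1/((-62*(-804) + 1153) - 8063864) = 1/((49848 + 1153) - 8063864) = 1/(51001 - 8063864) = 1/(-8012863) = -1/8012863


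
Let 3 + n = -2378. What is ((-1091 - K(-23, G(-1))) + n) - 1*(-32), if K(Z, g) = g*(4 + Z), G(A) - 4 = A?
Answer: -3383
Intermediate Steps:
n = -2381 (n = -3 - 2378 = -2381)
G(A) = 4 + A
((-1091 - K(-23, G(-1))) + n) - 1*(-32) = ((-1091 - (4 - 1)*(4 - 23)) - 2381) - 1*(-32) = ((-1091 - 3*(-19)) - 2381) + 32 = ((-1091 - 1*(-57)) - 2381) + 32 = ((-1091 + 57) - 2381) + 32 = (-1034 - 2381) + 32 = -3415 + 32 = -3383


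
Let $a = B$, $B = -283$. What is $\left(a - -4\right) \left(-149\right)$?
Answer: $41571$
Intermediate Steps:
$a = -283$
$\left(a - -4\right) \left(-149\right) = \left(-283 - -4\right) \left(-149\right) = \left(-283 + \left(-220 + 224\right)\right) \left(-149\right) = \left(-283 + 4\right) \left(-149\right) = \left(-279\right) \left(-149\right) = 41571$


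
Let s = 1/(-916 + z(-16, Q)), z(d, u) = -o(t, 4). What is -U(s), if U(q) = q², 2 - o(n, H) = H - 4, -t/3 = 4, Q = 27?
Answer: -1/842724 ≈ -1.1866e-6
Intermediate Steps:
t = -12 (t = -3*4 = -12)
o(n, H) = 6 - H (o(n, H) = 2 - (H - 4) = 2 - (-4 + H) = 2 + (4 - H) = 6 - H)
z(d, u) = -2 (z(d, u) = -(6 - 1*4) = -(6 - 4) = -1*2 = -2)
s = -1/918 (s = 1/(-916 - 2) = 1/(-918) = -1/918 ≈ -0.0010893)
-U(s) = -(-1/918)² = -1*1/842724 = -1/842724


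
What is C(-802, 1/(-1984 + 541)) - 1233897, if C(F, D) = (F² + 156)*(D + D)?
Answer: -1781800091/1443 ≈ -1.2348e+6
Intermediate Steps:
C(F, D) = 2*D*(156 + F²) (C(F, D) = (156 + F²)*(2*D) = 2*D*(156 + F²))
C(-802, 1/(-1984 + 541)) - 1233897 = 2*(156 + (-802)²)/(-1984 + 541) - 1233897 = 2*(156 + 643204)/(-1443) - 1233897 = 2*(-1/1443)*643360 - 1233897 = -1286720/1443 - 1233897 = -1781800091/1443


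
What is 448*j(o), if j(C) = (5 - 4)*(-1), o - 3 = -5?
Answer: -448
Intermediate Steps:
o = -2 (o = 3 - 5 = -2)
j(C) = -1 (j(C) = 1*(-1) = -1)
448*j(o) = 448*(-1) = -448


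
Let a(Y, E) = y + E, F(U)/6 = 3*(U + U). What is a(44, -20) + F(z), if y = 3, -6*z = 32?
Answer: -209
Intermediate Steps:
z = -16/3 (z = -1/6*32 = -16/3 ≈ -5.3333)
F(U) = 36*U (F(U) = 6*(3*(U + U)) = 6*(3*(2*U)) = 6*(6*U) = 36*U)
a(Y, E) = 3 + E
a(44, -20) + F(z) = (3 - 20) + 36*(-16/3) = -17 - 192 = -209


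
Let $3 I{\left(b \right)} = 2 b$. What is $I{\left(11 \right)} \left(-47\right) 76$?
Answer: $- \frac{78584}{3} \approx -26195.0$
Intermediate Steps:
$I{\left(b \right)} = \frac{2 b}{3}$
$I{\left(11 \right)} \left(-47\right) 76 = \frac{2}{3} \cdot 11 \left(-47\right) 76 = \frac{22}{3} \left(-47\right) 76 = \left(- \frac{1034}{3}\right) 76 = - \frac{78584}{3}$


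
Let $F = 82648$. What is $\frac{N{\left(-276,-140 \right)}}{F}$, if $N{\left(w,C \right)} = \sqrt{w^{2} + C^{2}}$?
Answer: $\frac{\sqrt{5986}}{20662} \approx 0.0037445$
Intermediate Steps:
$N{\left(w,C \right)} = \sqrt{C^{2} + w^{2}}$
$\frac{N{\left(-276,-140 \right)}}{F} = \frac{\sqrt{\left(-140\right)^{2} + \left(-276\right)^{2}}}{82648} = \sqrt{19600 + 76176} \cdot \frac{1}{82648} = \sqrt{95776} \cdot \frac{1}{82648} = 4 \sqrt{5986} \cdot \frac{1}{82648} = \frac{\sqrt{5986}}{20662}$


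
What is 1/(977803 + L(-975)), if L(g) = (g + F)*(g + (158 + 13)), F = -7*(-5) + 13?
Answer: 1/1723111 ≈ 5.8035e-7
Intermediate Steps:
F = 48 (F = 35 + 13 = 48)
L(g) = (48 + g)*(171 + g) (L(g) = (g + 48)*(g + (158 + 13)) = (48 + g)*(g + 171) = (48 + g)*(171 + g))
1/(977803 + L(-975)) = 1/(977803 + (8208 + (-975)² + 219*(-975))) = 1/(977803 + (8208 + 950625 - 213525)) = 1/(977803 + 745308) = 1/1723111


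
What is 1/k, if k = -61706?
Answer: -1/61706 ≈ -1.6206e-5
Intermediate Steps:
1/k = 1/(-61706) = -1/61706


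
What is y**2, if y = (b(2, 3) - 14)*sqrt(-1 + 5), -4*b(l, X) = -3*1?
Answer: 2809/4 ≈ 702.25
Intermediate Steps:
b(l, X) = 3/4 (b(l, X) = -(-3)/4 = -1/4*(-3) = 3/4)
y = -53/2 (y = (3/4 - 14)*sqrt(-1 + 5) = -53*sqrt(4)/4 = -53/4*2 = -53/2 ≈ -26.500)
y**2 = (-53/2)**2 = 2809/4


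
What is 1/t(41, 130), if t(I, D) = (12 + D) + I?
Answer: 1/183 ≈ 0.0054645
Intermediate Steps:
t(I, D) = 12 + D + I
1/t(41, 130) = 1/(12 + 130 + 41) = 1/183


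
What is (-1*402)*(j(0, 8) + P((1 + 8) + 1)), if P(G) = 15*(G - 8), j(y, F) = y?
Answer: -12060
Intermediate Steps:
P(G) = -120 + 15*G (P(G) = 15*(-8 + G) = -120 + 15*G)
(-1*402)*(j(0, 8) + P((1 + 8) + 1)) = (-1*402)*(0 + (-120 + 15*((1 + 8) + 1))) = -402*(0 + (-120 + 15*(9 + 1))) = -402*(0 + (-120 + 15*10)) = -402*(0 + (-120 + 150)) = -402*(0 + 30) = -402*30 = -12060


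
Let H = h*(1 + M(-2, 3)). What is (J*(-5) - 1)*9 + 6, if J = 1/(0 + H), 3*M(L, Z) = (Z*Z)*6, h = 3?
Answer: -72/19 ≈ -3.7895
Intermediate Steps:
M(L, Z) = 2*Z**2 (M(L, Z) = ((Z*Z)*6)/3 = (Z**2*6)/3 = (6*Z**2)/3 = 2*Z**2)
H = 57 (H = 3*(1 + 2*3**2) = 3*(1 + 2*9) = 3*(1 + 18) = 3*19 = 57)
J = 1/57 (J = 1/(0 + 57) = 1/57 ≈ 0.017544)
(J*(-5) - 1)*9 + 6 = ((1/57)*(-5) - 1)*9 + 6 = (-5/57 - 1)*9 + 6 = -62/57*9 + 6 = -186/19 + 6 = -72/19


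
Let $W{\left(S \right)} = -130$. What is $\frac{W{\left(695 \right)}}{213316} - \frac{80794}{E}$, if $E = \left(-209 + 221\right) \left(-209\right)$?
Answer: $\frac{1077145429}{33437283} \approx 32.214$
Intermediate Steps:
$E = -2508$ ($E = 12 \left(-209\right) = -2508$)
$\frac{W{\left(695 \right)}}{213316} - \frac{80794}{E} = - \frac{130}{213316} - \frac{80794}{-2508} = \left(-130\right) \frac{1}{213316} - - \frac{40397}{1254} = - \frac{65}{106658} + \frac{40397}{1254} = \frac{1077145429}{33437283}$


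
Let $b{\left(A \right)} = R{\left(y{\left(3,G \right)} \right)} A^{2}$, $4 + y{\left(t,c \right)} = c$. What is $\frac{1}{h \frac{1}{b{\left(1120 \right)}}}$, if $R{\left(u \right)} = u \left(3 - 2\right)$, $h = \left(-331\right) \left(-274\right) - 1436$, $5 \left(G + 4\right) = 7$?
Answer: $- \frac{4139520}{44629} \approx -92.754$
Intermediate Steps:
$G = - \frac{13}{5}$ ($G = -4 + \frac{1}{5} \cdot 7 = -4 + \frac{7}{5} = - \frac{13}{5} \approx -2.6$)
$h = 89258$ ($h = 90694 - 1436 = 89258$)
$y{\left(t,c \right)} = -4 + c$
$R{\left(u \right)} = u$ ($R{\left(u \right)} = u \left(3 - 2\right) = u 1 = u$)
$b{\left(A \right)} = - \frac{33 A^{2}}{5}$ ($b{\left(A \right)} = \left(-4 - \frac{13}{5}\right) A^{2} = - \frac{33 A^{2}}{5}$)
$\frac{1}{h \frac{1}{b{\left(1120 \right)}}} = \frac{1}{89258 \frac{1}{\left(- \frac{33}{5}\right) 1120^{2}}} = \frac{1}{89258 \frac{1}{\left(- \frac{33}{5}\right) 1254400}} = \frac{1}{89258 \frac{1}{-8279040}} = \frac{1}{89258 \left(- \frac{1}{8279040}\right)} = \frac{1}{- \frac{44629}{4139520}} = - \frac{4139520}{44629}$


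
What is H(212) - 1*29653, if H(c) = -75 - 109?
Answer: -29837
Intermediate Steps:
H(c) = -184
H(212) - 1*29653 = -184 - 1*29653 = -184 - 29653 = -29837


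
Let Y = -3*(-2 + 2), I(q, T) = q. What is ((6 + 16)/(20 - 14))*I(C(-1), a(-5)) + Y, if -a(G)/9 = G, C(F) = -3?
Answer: -11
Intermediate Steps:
a(G) = -9*G
Y = 0 (Y = -3*0 = 0)
((6 + 16)/(20 - 14))*I(C(-1), a(-5)) + Y = ((6 + 16)/(20 - 14))*(-3) + 0 = (22/6)*(-3) + 0 = (22*(⅙))*(-3) + 0 = (11/3)*(-3) + 0 = -11 + 0 = -11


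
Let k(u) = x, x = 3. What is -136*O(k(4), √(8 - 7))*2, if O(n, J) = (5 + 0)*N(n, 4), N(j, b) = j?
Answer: -4080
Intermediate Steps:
k(u) = 3
O(n, J) = 5*n (O(n, J) = (5 + 0)*n = 5*n)
-136*O(k(4), √(8 - 7))*2 = -680*3*2 = -136*15*2 = -2040*2 = -4080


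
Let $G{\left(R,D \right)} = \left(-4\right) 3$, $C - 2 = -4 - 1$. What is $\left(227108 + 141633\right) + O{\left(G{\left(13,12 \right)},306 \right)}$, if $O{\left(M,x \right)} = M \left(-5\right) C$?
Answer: $368561$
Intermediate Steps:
$C = -3$ ($C = 2 - 5 = -3$)
$G{\left(R,D \right)} = -12$
$O{\left(M,x \right)} = 15 M$ ($O{\left(M,x \right)} = M \left(-5\right) \left(-3\right) = - 5 M \left(-3\right) = 15 M$)
$\left(227108 + 141633\right) + O{\left(G{\left(13,12 \right)},306 \right)} = \left(227108 + 141633\right) + 15 \left(-12\right) = 368741 - 180 = 368561$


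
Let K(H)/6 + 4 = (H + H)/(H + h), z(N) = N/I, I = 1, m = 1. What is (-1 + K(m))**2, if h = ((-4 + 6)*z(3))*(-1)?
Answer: 18769/25 ≈ 750.76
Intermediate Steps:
z(N) = N (z(N) = N/1 = N*1 = N)
h = -6 (h = ((-4 + 6)*3)*(-1) = (2*3)*(-1) = 6*(-1) = -6)
K(H) = -24 + 12*H/(-6 + H) (K(H) = -24 + 6*((H + H)/(H - 6)) = -24 + 6*((2*H)/(-6 + H)) = -24 + 6*(2*H/(-6 + H)) = -24 + 12*H/(-6 + H))
(-1 + K(m))**2 = (-1 + 12*(12 - 1*1)/(-6 + 1))**2 = (-1 + 12*(12 - 1)/(-5))**2 = (-1 + 12*(-1/5)*11)**2 = (-1 - 132/5)**2 = (-137/5)**2 = 18769/25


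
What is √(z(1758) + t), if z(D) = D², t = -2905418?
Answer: √185146 ≈ 430.29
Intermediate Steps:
√(z(1758) + t) = √(1758² - 2905418) = √(3090564 - 2905418) = √185146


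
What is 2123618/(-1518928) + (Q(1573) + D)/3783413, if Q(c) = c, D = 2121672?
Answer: -2404733833437/2873365970632 ≈ -0.83690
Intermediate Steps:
2123618/(-1518928) + (Q(1573) + D)/3783413 = 2123618/(-1518928) + (1573 + 2121672)/3783413 = 2123618*(-1/1518928) + 2123245*(1/3783413) = -1061809/759464 + 2123245/3783413 = -2404733833437/2873365970632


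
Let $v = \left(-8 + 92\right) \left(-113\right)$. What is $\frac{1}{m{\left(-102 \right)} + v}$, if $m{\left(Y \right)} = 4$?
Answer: $- \frac{1}{9488} \approx -0.0001054$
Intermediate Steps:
$v = -9492$ ($v = 84 \left(-113\right) = -9492$)
$\frac{1}{m{\left(-102 \right)} + v} = \frac{1}{4 - 9492} = \frac{1}{-9488} = - \frac{1}{9488}$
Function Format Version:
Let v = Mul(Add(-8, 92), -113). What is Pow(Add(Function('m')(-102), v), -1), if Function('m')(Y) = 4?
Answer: Rational(-1, 9488) ≈ -0.00010540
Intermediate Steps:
v = -9492 (v = Mul(84, -113) = -9492)
Pow(Add(Function('m')(-102), v), -1) = Pow(Add(4, -9492), -1) = Pow(-9488, -1) = Rational(-1, 9488)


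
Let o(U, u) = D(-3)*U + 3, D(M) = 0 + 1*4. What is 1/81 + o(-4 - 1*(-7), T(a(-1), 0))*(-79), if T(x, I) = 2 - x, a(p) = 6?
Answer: -95984/81 ≈ -1185.0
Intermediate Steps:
D(M) = 4 (D(M) = 0 + 4 = 4)
o(U, u) = 3 + 4*U (o(U, u) = 4*U + 3 = 3 + 4*U)
1/81 + o(-4 - 1*(-7), T(a(-1), 0))*(-79) = 1/81 + (3 + 4*(-4 - 1*(-7)))*(-79) = 1/81 + (3 + 4*(-4 + 7))*(-79) = 1/81 + (3 + 4*3)*(-79) = 1/81 + (3 + 12)*(-79) = 1/81 + 15*(-79) = 1/81 - 1185 = -95984/81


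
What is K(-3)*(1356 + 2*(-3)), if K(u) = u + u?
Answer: -8100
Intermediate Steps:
K(u) = 2*u
K(-3)*(1356 + 2*(-3)) = (2*(-3))*(1356 + 2*(-3)) = -6*(1356 - 6) = -6*1350 = -8100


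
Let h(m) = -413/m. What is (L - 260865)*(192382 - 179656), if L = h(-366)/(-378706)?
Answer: -76690179442553313/23101066 ≈ -3.3198e+9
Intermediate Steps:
L = -413/138606396 (L = -413/(-366)/(-378706) = -413*(-1/366)*(-1/378706) = (413/366)*(-1/378706) = -413/138606396 ≈ -2.9797e-6)
(L - 260865)*(192382 - 179656) = (-413/138606396 - 260865)*(192382 - 179656) = -36157557492953/138606396*12726 = -76690179442553313/23101066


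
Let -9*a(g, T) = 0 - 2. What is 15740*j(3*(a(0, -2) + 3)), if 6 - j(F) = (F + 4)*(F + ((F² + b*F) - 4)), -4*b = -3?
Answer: -615201835/27 ≈ -2.2785e+7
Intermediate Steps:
b = ¾ (b = -¼*(-3) = ¾ ≈ 0.75000)
a(g, T) = 2/9 (a(g, T) = -(0 - 2)/9 = -⅑*(-2) = 2/9)
j(F) = 6 - (4 + F)*(-4 + F² + 7*F/4) (j(F) = 6 - (F + 4)*(F + ((F² + 3*F/4) - 4)) = 6 - (4 + F)*(F + (-4 + F² + 3*F/4)) = 6 - (4 + F)*(-4 + F² + 7*F/4))
15740*j(3*(a(0, -2) + 3)) = 15740*(22 - (3*(2/9 + 3))³ - 9*(2/9 + 3) - 23*9*(2/9 + 3)²/4) = 15740*(22 - (3*(29/9))³ - 9*29/9 - 23*(3*(29/9))²/4) = 15740*(22 - (29/3)³ - 3*29/3 - 23*(29/3)²/4) = 15740*(22 - 1*24389/27 - 29 - 23/4*841/9) = 15740*(22 - 24389/27 - 29 - 19343/36) = 15740*(-156341/108) = -615201835/27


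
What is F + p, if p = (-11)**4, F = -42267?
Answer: -27626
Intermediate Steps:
p = 14641
F + p = -42267 + 14641 = -27626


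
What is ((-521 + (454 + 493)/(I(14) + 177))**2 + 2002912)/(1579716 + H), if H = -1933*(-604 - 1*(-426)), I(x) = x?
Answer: 3762867944/3190081045 ≈ 1.1796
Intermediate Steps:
H = 344074 (H = -1933*(-604 + 426) = -1933*(-178) = 344074)
((-521 + (454 + 493)/(I(14) + 177))**2 + 2002912)/(1579716 + H) = ((-521 + (454 + 493)/(14 + 177))**2 + 2002912)/(1579716 + 344074) = ((-521 + 947/191)**2 + 2002912)/1923790 = ((-521 + 947*(1/191))**2 + 2002912)*(1/1923790) = ((-521 + 947/191)**2 + 2002912)*(1/1923790) = ((-98564/191)**2 + 2002912)*(1/1923790) = (9714862096/36481 + 2002912)*(1/1923790) = (82783094768/36481)*(1/1923790) = 3762867944/3190081045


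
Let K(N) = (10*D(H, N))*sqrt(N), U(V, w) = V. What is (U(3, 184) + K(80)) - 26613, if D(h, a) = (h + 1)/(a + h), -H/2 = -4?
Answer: -26610 + 45*sqrt(5)/11 ≈ -26601.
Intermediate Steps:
H = 8 (H = -2*(-4) = 8)
D(h, a) = (1 + h)/(a + h)
K(N) = 90*sqrt(N)/(8 + N) (K(N) = (10*((1 + 8)/(N + 8)))*sqrt(N) = (10*(9/(8 + N)))*sqrt(N) = (90/(8 + N))*sqrt(N) = 90*sqrt(N)/(8 + N))
(U(3, 184) + K(80)) - 26613 = (3 + 90*sqrt(80)/(8 + 80)) - 26613 = (3 + 90*(4*sqrt(5))/88) - 26613 = (3 + 90*(4*sqrt(5))*(1/88)) - 26613 = (3 + 45*sqrt(5)/11) - 26613 = -26610 + 45*sqrt(5)/11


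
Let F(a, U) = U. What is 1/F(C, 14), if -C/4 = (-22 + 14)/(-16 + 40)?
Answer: 1/14 ≈ 0.071429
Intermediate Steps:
C = 4/3 (C = -4*(-22 + 14)/(-16 + 40) = -(-32)/24 = -4*(-1/3) = 4/3 ≈ 1.3333)
1/F(C, 14) = 1/14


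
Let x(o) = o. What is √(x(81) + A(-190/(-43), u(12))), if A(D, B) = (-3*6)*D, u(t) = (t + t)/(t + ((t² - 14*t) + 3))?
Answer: 3*√301/43 ≈ 1.2104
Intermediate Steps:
u(t) = 2*t/(3 + t² - 13*t) (u(t) = (2*t)/(t + (3 + t² - 14*t)) = (2*t)/(3 + t² - 13*t) = 2*t/(3 + t² - 13*t))
A(D, B) = -18*D
√(x(81) + A(-190/(-43), u(12))) = √(81 - (-3420)/(-43)) = √(81 - (-3420)*(-1)/43) = √(81 - 18*190/43) = √(81 - 3420/43) = √(63/43) = 3*√301/43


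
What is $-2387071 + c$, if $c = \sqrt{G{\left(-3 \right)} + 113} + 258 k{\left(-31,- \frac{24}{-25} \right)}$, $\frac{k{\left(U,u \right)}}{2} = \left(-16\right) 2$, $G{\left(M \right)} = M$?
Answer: $-2403583 + \sqrt{110} \approx -2.4036 \cdot 10^{6}$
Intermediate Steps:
$k{\left(U,u \right)} = -64$ ($k{\left(U,u \right)} = 2 \left(\left(-16\right) 2\right) = 2 \left(-32\right) = -64$)
$c = -16512 + \sqrt{110}$ ($c = \sqrt{-3 + 113} + 258 \left(-64\right) = \sqrt{110} - 16512 = -16512 + \sqrt{110} \approx -16502.0$)
$-2387071 + c = -2387071 - \left(16512 - \sqrt{110}\right) = -2403583 + \sqrt{110}$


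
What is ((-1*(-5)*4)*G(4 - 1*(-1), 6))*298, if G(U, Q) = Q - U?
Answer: 5960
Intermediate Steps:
((-1*(-5)*4)*G(4 - 1*(-1), 6))*298 = ((-1*(-5)*4)*(6 - (4 - 1*(-1))))*298 = ((5*4)*(6 - (4 + 1)))*298 = (20*(6 - 1*5))*298 = (20*(6 - 5))*298 = (20*1)*298 = 20*298 = 5960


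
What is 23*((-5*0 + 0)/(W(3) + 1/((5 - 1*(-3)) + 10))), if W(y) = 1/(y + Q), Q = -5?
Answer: 0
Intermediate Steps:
W(y) = 1/(-5 + y) (W(y) = 1/(y - 5) = 1/(-5 + y))
23*((-5*0 + 0)/(W(3) + 1/((5 - 1*(-3)) + 10))) = 23*((-5*0 + 0)/(1/(-5 + 3) + 1/((5 - 1*(-3)) + 10))) = 23*((0 + 0)/(1/(-2) + 1/((5 + 3) + 10))) = 23*(0/(-½ + 1/(8 + 10))) = 23*(0/(-½ + 1/18)) = 23*(0/(-4/9)) = 23*(0*(-9/4)) = 23*0 = 0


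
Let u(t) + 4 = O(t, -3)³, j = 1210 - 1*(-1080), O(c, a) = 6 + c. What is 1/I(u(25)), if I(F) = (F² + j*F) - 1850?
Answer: 1/955475749 ≈ 1.0466e-9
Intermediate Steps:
j = 2290 (j = 1210 + 1080 = 2290)
u(t) = -4 + (6 + t)³
I(F) = -1850 + F² + 2290*F (I(F) = (F² + 2290*F) - 1850 = -1850 + F² + 2290*F)
1/I(u(25)) = 1/(-1850 + (-4 + (6 + 25)³)² + 2290*(-4 + (6 + 25)³)) = 1/(-1850 + (-4 + 31³)² + 2290*(-4 + 31³)) = 1/(-1850 + (-4 + 29791)² + 2290*(-4 + 29791)) = 1/(-1850 + 29787² + 2290*29787) = 1/(-1850 + 887265369 + 68212230) = 1/955475749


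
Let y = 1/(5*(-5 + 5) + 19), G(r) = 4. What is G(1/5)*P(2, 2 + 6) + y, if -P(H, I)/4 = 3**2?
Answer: -2735/19 ≈ -143.95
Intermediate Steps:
P(H, I) = -36 (P(H, I) = -4*3**2 = -4*9 = -36)
y = 1/19 (y = 1/(5*0 + 19) = 1/(0 + 19) = 1/19 ≈ 0.052632)
G(1/5)*P(2, 2 + 6) + y = 4*(-36) + 1/19 = -144 + 1/19 = -2735/19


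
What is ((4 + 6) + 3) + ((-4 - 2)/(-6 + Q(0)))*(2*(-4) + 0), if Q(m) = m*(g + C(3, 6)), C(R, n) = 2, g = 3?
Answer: 5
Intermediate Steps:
Q(m) = 5*m (Q(m) = m*(3 + 2) = m*5 = 5*m)
((4 + 6) + 3) + ((-4 - 2)/(-6 + Q(0)))*(2*(-4) + 0) = ((4 + 6) + 3) + ((-4 - 2)/(-6 + 5*0))*(2*(-4) + 0) = (10 + 3) + (-6/(-6 + 0))*(-8 + 0) = 13 - 6/(-6)*(-8) = 13 - 6*(-⅙)*(-8) = 13 + 1*(-8) = 13 - 8 = 5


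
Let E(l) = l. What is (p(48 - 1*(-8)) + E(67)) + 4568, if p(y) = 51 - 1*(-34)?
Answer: 4720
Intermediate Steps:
p(y) = 85 (p(y) = 51 + 34 = 85)
(p(48 - 1*(-8)) + E(67)) + 4568 = (85 + 67) + 4568 = 152 + 4568 = 4720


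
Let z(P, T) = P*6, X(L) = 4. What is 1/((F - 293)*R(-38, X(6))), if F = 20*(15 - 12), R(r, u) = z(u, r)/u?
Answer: -1/1398 ≈ -0.00071531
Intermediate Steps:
z(P, T) = 6*P
R(r, u) = 6 (R(r, u) = (6*u)/u = 6)
F = 60 (F = 20*3 = 60)
1/((F - 293)*R(-38, X(6))) = 1/((60 - 293)*6) = 1/(-233*6) = 1/(-1398) = -1/1398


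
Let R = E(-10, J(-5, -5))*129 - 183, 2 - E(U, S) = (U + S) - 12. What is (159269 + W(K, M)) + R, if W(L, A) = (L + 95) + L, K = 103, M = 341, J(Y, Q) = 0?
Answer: 162483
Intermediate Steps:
E(U, S) = 14 - S - U (E(U, S) = 2 - ((U + S) - 12) = 2 - ((S + U) - 12) = 2 - (-12 + S + U) = 2 + (12 - S - U) = 14 - S - U)
W(L, A) = 95 + 2*L (W(L, A) = (95 + L) + L = 95 + 2*L)
R = 2913 (R = (14 - 1*0 - 1*(-10))*129 - 183 = (14 + 0 + 10)*129 - 183 = 24*129 - 183 = 3096 - 183 = 2913)
(159269 + W(K, M)) + R = (159269 + (95 + 2*103)) + 2913 = (159269 + (95 + 206)) + 2913 = (159269 + 301) + 2913 = 159570 + 2913 = 162483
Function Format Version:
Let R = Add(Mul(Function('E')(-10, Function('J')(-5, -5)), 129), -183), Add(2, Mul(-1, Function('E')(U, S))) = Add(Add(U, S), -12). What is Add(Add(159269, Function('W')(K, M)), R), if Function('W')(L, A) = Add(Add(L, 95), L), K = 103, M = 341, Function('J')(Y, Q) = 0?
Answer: 162483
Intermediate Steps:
Function('E')(U, S) = Add(14, Mul(-1, S), Mul(-1, U)) (Function('E')(U, S) = Add(2, Mul(-1, Add(Add(U, S), -12))) = Add(2, Mul(-1, Add(Add(S, U), -12))) = Add(2, Mul(-1, Add(-12, S, U))) = Add(2, Add(12, Mul(-1, S), Mul(-1, U))) = Add(14, Mul(-1, S), Mul(-1, U)))
Function('W')(L, A) = Add(95, Mul(2, L)) (Function('W')(L, A) = Add(Add(95, L), L) = Add(95, Mul(2, L)))
R = 2913 (R = Add(Mul(Add(14, Mul(-1, 0), Mul(-1, -10)), 129), -183) = Add(Mul(Add(14, 0, 10), 129), -183) = Add(Mul(24, 129), -183) = Add(3096, -183) = 2913)
Add(Add(159269, Function('W')(K, M)), R) = Add(Add(159269, Add(95, Mul(2, 103))), 2913) = Add(Add(159269, Add(95, 206)), 2913) = Add(Add(159269, 301), 2913) = Add(159570, 2913) = 162483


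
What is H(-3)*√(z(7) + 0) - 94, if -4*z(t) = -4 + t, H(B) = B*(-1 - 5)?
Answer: -94 + 9*I*√3 ≈ -94.0 + 15.588*I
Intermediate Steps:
H(B) = -6*B (H(B) = B*(-6) = -6*B)
z(t) = 1 - t/4 (z(t) = -(-4 + t)/4 = 1 - t/4)
H(-3)*√(z(7) + 0) - 94 = (-6*(-3))*√((1 - ¼*7) + 0) - 94 = 18*√((1 - 7/4) + 0) - 94 = 18*√(-¾ + 0) - 94 = 18*√(-¾) - 94 = 18*(I*√3/2) - 94 = 9*I*√3 - 94 = -94 + 9*I*√3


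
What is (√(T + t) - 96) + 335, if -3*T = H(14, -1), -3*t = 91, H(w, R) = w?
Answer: 239 + I*√35 ≈ 239.0 + 5.9161*I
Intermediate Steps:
t = -91/3 (t = -⅓*91 = -91/3 ≈ -30.333)
T = -14/3 (T = -⅓*14 = -14/3 ≈ -4.6667)
(√(T + t) - 96) + 335 = (√(-14/3 - 91/3) - 96) + 335 = (√(-35) - 96) + 335 = (I*√35 - 96) + 335 = (-96 + I*√35) + 335 = 239 + I*√35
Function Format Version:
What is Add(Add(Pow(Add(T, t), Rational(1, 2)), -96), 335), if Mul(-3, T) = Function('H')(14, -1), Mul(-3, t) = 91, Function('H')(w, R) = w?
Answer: Add(239, Mul(I, Pow(35, Rational(1, 2)))) ≈ Add(239.00, Mul(5.9161, I))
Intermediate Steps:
t = Rational(-91, 3) (t = Mul(Rational(-1, 3), 91) = Rational(-91, 3) ≈ -30.333)
T = Rational(-14, 3) (T = Mul(Rational(-1, 3), 14) = Rational(-14, 3) ≈ -4.6667)
Add(Add(Pow(Add(T, t), Rational(1, 2)), -96), 335) = Add(Add(Pow(Add(Rational(-14, 3), Rational(-91, 3)), Rational(1, 2)), -96), 335) = Add(Add(Pow(-35, Rational(1, 2)), -96), 335) = Add(Add(Mul(I, Pow(35, Rational(1, 2))), -96), 335) = Add(Add(-96, Mul(I, Pow(35, Rational(1, 2)))), 335) = Add(239, Mul(I, Pow(35, Rational(1, 2))))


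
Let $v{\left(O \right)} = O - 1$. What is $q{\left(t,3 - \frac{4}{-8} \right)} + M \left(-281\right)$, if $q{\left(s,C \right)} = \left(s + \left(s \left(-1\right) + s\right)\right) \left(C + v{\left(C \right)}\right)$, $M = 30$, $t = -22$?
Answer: $-8562$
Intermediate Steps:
$v{\left(O \right)} = -1 + O$
$q{\left(s,C \right)} = s \left(-1 + 2 C\right)$ ($q{\left(s,C \right)} = \left(s + \left(s \left(-1\right) + s\right)\right) \left(C + \left(-1 + C\right)\right) = \left(s + \left(- s + s\right)\right) \left(-1 + 2 C\right) = \left(s + 0\right) \left(-1 + 2 C\right) = s \left(-1 + 2 C\right)$)
$q{\left(t,3 - \frac{4}{-8} \right)} + M \left(-281\right) = - 22 \left(-1 + 2 \left(3 - \frac{4}{-8}\right)\right) + 30 \left(-281\right) = - 22 \left(-1 + 2 \left(3 - - \frac{1}{2}\right)\right) - 8430 = - 22 \left(-1 + 2 \left(3 + \frac{1}{2}\right)\right) - 8430 = - 22 \left(-1 + 2 \cdot \frac{7}{2}\right) - 8430 = - 22 \left(-1 + 7\right) - 8430 = \left(-22\right) 6 - 8430 = -132 - 8430 = -8562$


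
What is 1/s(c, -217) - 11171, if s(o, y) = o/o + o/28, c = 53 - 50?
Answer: -346273/31 ≈ -11170.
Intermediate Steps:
c = 3
s(o, y) = 1 + o/28 (s(o, y) = 1 + o*(1/28) = 1 + o/28)
1/s(c, -217) - 11171 = 1/(1 + (1/28)*3) - 11171 = 1/(1 + 3/28) - 11171 = 1/(31/28) - 11171 = 28/31 - 11171 = -346273/31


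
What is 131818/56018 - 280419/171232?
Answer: 3431474117/4796037088 ≈ 0.71548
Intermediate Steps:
131818/56018 - 280419/171232 = 131818*(1/56018) - 280419*1/171232 = 65909/28009 - 280419/171232 = 3431474117/4796037088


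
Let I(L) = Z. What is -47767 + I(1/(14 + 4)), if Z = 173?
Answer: -47594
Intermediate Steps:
I(L) = 173
-47767 + I(1/(14 + 4)) = -47767 + 173 = -47594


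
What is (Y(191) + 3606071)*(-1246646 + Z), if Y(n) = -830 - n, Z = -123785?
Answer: -4940472276550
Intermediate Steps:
(Y(191) + 3606071)*(-1246646 + Z) = ((-830 - 1*191) + 3606071)*(-1246646 - 123785) = ((-830 - 191) + 3606071)*(-1370431) = (-1021 + 3606071)*(-1370431) = 3605050*(-1370431) = -4940472276550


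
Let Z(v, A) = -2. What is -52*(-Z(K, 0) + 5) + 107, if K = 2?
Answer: -257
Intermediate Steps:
-52*(-Z(K, 0) + 5) + 107 = -52*(-1*(-2) + 5) + 107 = -52*(2 + 5) + 107 = -52*7 + 107 = -13*28 + 107 = -364 + 107 = -257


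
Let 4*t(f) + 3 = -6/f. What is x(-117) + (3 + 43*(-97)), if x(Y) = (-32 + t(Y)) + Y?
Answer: -673567/156 ≈ -4317.7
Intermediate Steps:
t(f) = -¾ - 3/(2*f) (t(f) = -¾ + (-6/f)/4 = -¾ - 3/(2*f))
x(Y) = -32 + Y + 3*(-2 - Y)/(4*Y) (x(Y) = (-32 + 3*(-2 - Y)/(4*Y)) + Y = -32 + Y + 3*(-2 - Y)/(4*Y))
x(-117) + (3 + 43*(-97)) = (-131/4 - 117 - 3/2/(-117)) + (3 + 43*(-97)) = (-131/4 - 117 - 3/2*(-1/117)) + (3 - 4171) = (-131/4 - 117 + 1/78) - 4168 = -23359/156 - 4168 = -673567/156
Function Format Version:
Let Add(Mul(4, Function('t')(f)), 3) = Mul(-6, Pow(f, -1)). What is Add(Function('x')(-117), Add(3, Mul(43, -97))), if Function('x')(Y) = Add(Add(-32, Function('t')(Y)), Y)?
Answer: Rational(-673567, 156) ≈ -4317.7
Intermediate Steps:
Function('t')(f) = Add(Rational(-3, 4), Mul(Rational(-3, 2), Pow(f, -1))) (Function('t')(f) = Add(Rational(-3, 4), Mul(Rational(1, 4), Mul(-6, Pow(f, -1)))) = Add(Rational(-3, 4), Mul(Rational(-3, 2), Pow(f, -1))))
Function('x')(Y) = Add(-32, Y, Mul(Rational(3, 4), Pow(Y, -1), Add(-2, Mul(-1, Y)))) (Function('x')(Y) = Add(Add(-32, Mul(Rational(3, 4), Pow(Y, -1), Add(-2, Mul(-1, Y)))), Y) = Add(-32, Y, Mul(Rational(3, 4), Pow(Y, -1), Add(-2, Mul(-1, Y)))))
Add(Function('x')(-117), Add(3, Mul(43, -97))) = Add(Add(Rational(-131, 4), -117, Mul(Rational(-3, 2), Pow(-117, -1))), Add(3, Mul(43, -97))) = Add(Add(Rational(-131, 4), -117, Mul(Rational(-3, 2), Rational(-1, 117))), Add(3, -4171)) = Add(Add(Rational(-131, 4), -117, Rational(1, 78)), -4168) = Add(Rational(-23359, 156), -4168) = Rational(-673567, 156)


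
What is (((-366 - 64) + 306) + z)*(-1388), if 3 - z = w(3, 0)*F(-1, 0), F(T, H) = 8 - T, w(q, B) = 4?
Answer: 217916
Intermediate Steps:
z = -33 (z = 3 - 4*(8 - 1*(-1)) = 3 - 4*(8 + 1) = 3 - 4*9 = 3 - 1*36 = 3 - 36 = -33)
(((-366 - 64) + 306) + z)*(-1388) = (((-366 - 64) + 306) - 33)*(-1388) = ((-430 + 306) - 33)*(-1388) = (-124 - 33)*(-1388) = -157*(-1388) = 217916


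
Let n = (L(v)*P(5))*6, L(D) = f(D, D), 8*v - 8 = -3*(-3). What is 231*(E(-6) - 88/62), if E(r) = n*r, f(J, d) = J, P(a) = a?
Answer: -5498493/62 ≈ -88685.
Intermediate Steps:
v = 17/8 (v = 1 + (-3*(-3))/8 = 1 + (⅛)*9 = 1 + 9/8 = 17/8 ≈ 2.1250)
L(D) = D
n = 255/4 (n = ((17/8)*5)*6 = (85/8)*6 = 255/4 ≈ 63.750)
E(r) = 255*r/4
231*(E(-6) - 88/62) = 231*((255/4)*(-6) - 88/62) = 231*(-765/2 - 88*1/62) = 231*(-765/2 - 44/31) = 231*(-23803/62) = -5498493/62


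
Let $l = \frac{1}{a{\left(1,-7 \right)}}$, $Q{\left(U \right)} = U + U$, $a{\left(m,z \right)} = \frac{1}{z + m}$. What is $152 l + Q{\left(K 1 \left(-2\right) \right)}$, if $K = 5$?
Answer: $-932$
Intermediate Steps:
$a{\left(m,z \right)} = \frac{1}{m + z}$
$Q{\left(U \right)} = 2 U$
$l = -6$ ($l = \frac{1}{\frac{1}{1 - 7}} = \frac{1}{\frac{1}{-6}} = \frac{1}{- \frac{1}{6}} = -6$)
$152 l + Q{\left(K 1 \left(-2\right) \right)} = 152 \left(-6\right) + 2 \cdot 5 \cdot 1 \left(-2\right) = -912 + 2 \cdot 5 \left(-2\right) = -912 + 2 \left(-10\right) = -912 - 20 = -932$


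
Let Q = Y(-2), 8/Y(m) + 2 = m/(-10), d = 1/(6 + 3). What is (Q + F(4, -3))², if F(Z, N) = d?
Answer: 169/9 ≈ 18.778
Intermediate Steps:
d = ⅑ (d = 1/9 = ⅑ ≈ 0.11111)
F(Z, N) = ⅑
Y(m) = 8/(-2 - m/10) (Y(m) = 8/(-2 + m/(-10)) = 8/(-2 + m*(-⅒)) = 8/(-2 - m/10))
Q = -40/9 (Q = -80/(20 - 2) = -80/18 = -80*1/18 = -40/9 ≈ -4.4444)
(Q + F(4, -3))² = (-40/9 + ⅑)² = (-13/3)² = 169/9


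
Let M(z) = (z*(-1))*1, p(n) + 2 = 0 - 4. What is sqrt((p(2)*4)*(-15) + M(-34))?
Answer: sqrt(394) ≈ 19.849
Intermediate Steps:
p(n) = -6 (p(n) = -2 + (0 - 4) = -2 - 4 = -6)
M(z) = -z (M(z) = -z*1 = -z)
sqrt((p(2)*4)*(-15) + M(-34)) = sqrt(-6*4*(-15) - 1*(-34)) = sqrt(-24*(-15) + 34) = sqrt(360 + 34) = sqrt(394)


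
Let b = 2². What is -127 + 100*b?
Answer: 273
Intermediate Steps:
b = 4
-127 + 100*b = -127 + 100*4 = -127 + 400 = 273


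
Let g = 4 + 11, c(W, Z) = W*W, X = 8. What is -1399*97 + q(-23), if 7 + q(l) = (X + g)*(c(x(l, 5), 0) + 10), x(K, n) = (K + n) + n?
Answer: -131593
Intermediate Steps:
x(K, n) = K + 2*n
c(W, Z) = W**2
g = 15
q(l) = 223 + 23*(10 + l)**2 (q(l) = -7 + (8 + 15)*((l + 2*5)**2 + 10) = -7 + 23*((l + 10)**2 + 10) = -7 + 23*((10 + l)**2 + 10) = -7 + 23*(10 + (10 + l)**2) = -7 + (230 + 23*(10 + l)**2) = 223 + 23*(10 + l)**2)
-1399*97 + q(-23) = -1399*97 + (223 + 23*(10 - 23)**2) = -135703 + (223 + 23*(-13)**2) = -135703 + (223 + 23*169) = -135703 + (223 + 3887) = -135703 + 4110 = -131593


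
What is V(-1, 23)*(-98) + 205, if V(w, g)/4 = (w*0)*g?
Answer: 205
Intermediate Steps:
V(w, g) = 0 (V(w, g) = 4*((w*0)*g) = 4*(0*g) = 4*0 = 0)
V(-1, 23)*(-98) + 205 = 0*(-98) + 205 = 0 + 205 = 205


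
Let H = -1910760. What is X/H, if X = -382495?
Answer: 76499/382152 ≈ 0.20018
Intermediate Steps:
X/H = -382495/(-1910760) = -382495*(-1/1910760) = 76499/382152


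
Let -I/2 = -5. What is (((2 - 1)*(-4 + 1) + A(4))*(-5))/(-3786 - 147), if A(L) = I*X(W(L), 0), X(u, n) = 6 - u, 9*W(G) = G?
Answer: 2365/35397 ≈ 0.066814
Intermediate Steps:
W(G) = G/9
I = 10 (I = -2*(-5) = 10)
A(L) = 60 - 10*L/9 (A(L) = 10*(6 - L/9) = 60 - 10*L/9)
(((2 - 1)*(-4 + 1) + A(4))*(-5))/(-3786 - 147) = (((2 - 1)*(-4 + 1) + (60 - 10/9*4))*(-5))/(-3786 - 147) = ((1*(-3) + (60 - 40/9))*(-5))/(-3933) = ((-3 + 500/9)*(-5))*(-1/3933) = ((473/9)*(-5))*(-1/3933) = -2365/9*(-1/3933) = 2365/35397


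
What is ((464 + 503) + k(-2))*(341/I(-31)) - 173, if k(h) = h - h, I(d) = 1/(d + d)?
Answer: -20444487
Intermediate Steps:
I(d) = 1/(2*d)
k(h) = 0
((464 + 503) + k(-2))*(341/I(-31)) - 173 = ((464 + 503) + 0)*(341/(((½)/(-31)))) - 173 = (967 + 0)*(341/(((½)*(-1/31)))) - 173 = 967*(341/(-1/62)) - 173 = 967*(341*(-62)) - 173 = 967*(-21142) - 173 = -20444314 - 173 = -20444487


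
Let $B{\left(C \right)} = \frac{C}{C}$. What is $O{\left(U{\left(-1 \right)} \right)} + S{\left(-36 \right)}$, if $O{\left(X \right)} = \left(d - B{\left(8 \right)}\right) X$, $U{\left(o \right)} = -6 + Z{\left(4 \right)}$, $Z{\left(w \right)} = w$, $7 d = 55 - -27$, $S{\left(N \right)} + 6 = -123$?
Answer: $- \frac{1053}{7} \approx -150.43$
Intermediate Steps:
$S{\left(N \right)} = -129$ ($S{\left(N \right)} = -6 - 123 = -129$)
$B{\left(C \right)} = 1$
$d = \frac{82}{7}$ ($d = \frac{55 - -27}{7} = \frac{55 + 27}{7} = \frac{1}{7} \cdot 82 = \frac{82}{7} \approx 11.714$)
$U{\left(o \right)} = -2$ ($U{\left(o \right)} = -6 + 4 = -2$)
$O{\left(X \right)} = \frac{75 X}{7}$ ($O{\left(X \right)} = \left(\frac{82}{7} - 1\right) X = \frac{75 X}{7}$)
$O{\left(U{\left(-1 \right)} \right)} + S{\left(-36 \right)} = \frac{75}{7} \left(-2\right) - 129 = - \frac{150}{7} - 129 = - \frac{1053}{7}$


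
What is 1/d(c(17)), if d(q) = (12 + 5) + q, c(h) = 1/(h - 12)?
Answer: 5/86 ≈ 0.058140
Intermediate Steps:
c(h) = 1/(-12 + h)
d(q) = 17 + q
1/d(c(17)) = 1/(17 + 1/(-12 + 17)) = 1/(17 + 1/5) = 1/(17 + ⅕) = 1/(86/5) = 5/86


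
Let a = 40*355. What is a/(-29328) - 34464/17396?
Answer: -39305731/15943434 ≈ -2.4653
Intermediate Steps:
a = 14200
a/(-29328) - 34464/17396 = 14200/(-29328) - 34464/17396 = 14200*(-1/29328) - 34464*1/17396 = -1775/3666 - 8616/4349 = -39305731/15943434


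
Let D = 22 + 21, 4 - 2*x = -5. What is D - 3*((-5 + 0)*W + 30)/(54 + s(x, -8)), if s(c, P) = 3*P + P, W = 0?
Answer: 428/11 ≈ 38.909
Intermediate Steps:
x = 9/2 (x = 2 - ½*(-5) = 2 + 5/2 = 9/2 ≈ 4.5000)
s(c, P) = 4*P
D = 43
D - 3*((-5 + 0)*W + 30)/(54 + s(x, -8)) = 43 - 3*((-5 + 0)*0 + 30)/(54 + 4*(-8)) = 43 - 3*(-5*0 + 30)/(54 - 32) = 43 - 3*(0 + 30)/22 = 43 - 90/22 = 43 - 3*15/11 = 43 - 45/11 = 428/11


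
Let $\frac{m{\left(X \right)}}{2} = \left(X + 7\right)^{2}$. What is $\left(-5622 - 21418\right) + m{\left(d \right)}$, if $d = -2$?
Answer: $-26990$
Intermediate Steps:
$m{\left(X \right)} = 2 \left(7 + X\right)^{2}$ ($m{\left(X \right)} = 2 \left(X + 7\right)^{2} = 2 \left(7 + X\right)^{2}$)
$\left(-5622 - 21418\right) + m{\left(d \right)} = \left(-5622 - 21418\right) + 2 \left(7 - 2\right)^{2} = -27040 + 2 \cdot 5^{2} = -27040 + 2 \cdot 25 = -27040 + 50 = -26990$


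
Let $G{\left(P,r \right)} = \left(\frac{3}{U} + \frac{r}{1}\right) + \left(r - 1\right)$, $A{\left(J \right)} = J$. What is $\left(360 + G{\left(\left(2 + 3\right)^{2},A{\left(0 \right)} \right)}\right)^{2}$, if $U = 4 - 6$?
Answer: $\frac{511225}{4} \approx 1.2781 \cdot 10^{5}$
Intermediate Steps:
$U = -2$ ($U = 4 - 6 = -2$)
$G{\left(P,r \right)} = - \frac{5}{2} + 2 r$ ($G{\left(P,r \right)} = \left(\frac{3}{-2} + \frac{r}{1}\right) + \left(r - 1\right) = \left(3 \left(- \frac{1}{2}\right) + r 1\right) + \left(r - 1\right) = \left(- \frac{3}{2} + r\right) + \left(-1 + r\right) = - \frac{5}{2} + 2 r$)
$\left(360 + G{\left(\left(2 + 3\right)^{2},A{\left(0 \right)} \right)}\right)^{2} = \left(360 + \left(- \frac{5}{2} + 2 \cdot 0\right)\right)^{2} = \left(360 + \left(- \frac{5}{2} + 0\right)\right)^{2} = \left(360 - \frac{5}{2}\right)^{2} = \left(\frac{715}{2}\right)^{2} = \frac{511225}{4}$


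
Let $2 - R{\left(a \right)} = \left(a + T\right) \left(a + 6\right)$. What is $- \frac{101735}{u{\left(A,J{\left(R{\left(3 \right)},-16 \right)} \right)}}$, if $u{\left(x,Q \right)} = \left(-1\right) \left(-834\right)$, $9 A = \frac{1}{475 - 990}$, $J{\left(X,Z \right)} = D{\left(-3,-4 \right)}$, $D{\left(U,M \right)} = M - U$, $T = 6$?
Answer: $- \frac{101735}{834} \approx -121.98$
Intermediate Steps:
$R{\left(a \right)} = 2 - \left(6 + a\right)^{2}$ ($R{\left(a \right)} = 2 - \left(a + 6\right) \left(a + 6\right) = 2 - \left(6 + a\right) \left(6 + a\right) = 2 - \left(6 + a\right)^{2}$)
$J{\left(X,Z \right)} = -1$ ($J{\left(X,Z \right)} = -4 - -3 = -4 + 3 = -1$)
$A = - \frac{1}{4635}$ ($A = \frac{1}{9 \left(475 - 990\right)} = \frac{1}{9 \left(-515\right)} = \frac{1}{9} \left(- \frac{1}{515}\right) = - \frac{1}{4635} \approx -0.00021575$)
$u{\left(x,Q \right)} = 834$
$- \frac{101735}{u{\left(A,J{\left(R{\left(3 \right)},-16 \right)} \right)}} = - \frac{101735}{834}$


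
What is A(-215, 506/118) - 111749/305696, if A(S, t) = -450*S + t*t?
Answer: 102973540624995/1064127776 ≈ 96768.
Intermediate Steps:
A(S, t) = t² - 450*S (A(S, t) = -450*S + t² = t² - 450*S)
A(-215, 506/118) - 111749/305696 = ((506/118)² - 450*(-215)) - 111749/305696 = ((506*(1/118))² + 96750) - 111749/305696 = ((253/59)² + 96750) - 1*111749/305696 = (64009/3481 + 96750) - 111749/305696 = 336850759/3481 - 111749/305696 = 102973540624995/1064127776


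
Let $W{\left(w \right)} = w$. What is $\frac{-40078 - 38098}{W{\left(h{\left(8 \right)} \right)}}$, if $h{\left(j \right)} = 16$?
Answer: $-4886$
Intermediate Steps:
$\frac{-40078 - 38098}{W{\left(h{\left(8 \right)} \right)}} = \frac{-40078 - 38098}{16} = \left(-78176\right) \frac{1}{16} = -4886$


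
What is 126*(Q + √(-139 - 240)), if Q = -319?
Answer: -40194 + 126*I*√379 ≈ -40194.0 + 2453.0*I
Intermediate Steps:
126*(Q + √(-139 - 240)) = 126*(-319 + √(-139 - 240)) = 126*(-319 + √(-379)) = 126*(-319 + I*√379) = -40194 + 126*I*√379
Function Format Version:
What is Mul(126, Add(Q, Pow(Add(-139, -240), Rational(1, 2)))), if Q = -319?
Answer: Add(-40194, Mul(126, I, Pow(379, Rational(1, 2)))) ≈ Add(-40194., Mul(2453.0, I))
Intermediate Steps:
Mul(126, Add(Q, Pow(Add(-139, -240), Rational(1, 2)))) = Mul(126, Add(-319, Pow(Add(-139, -240), Rational(1, 2)))) = Mul(126, Add(-319, Pow(-379, Rational(1, 2)))) = Mul(126, Add(-319, Mul(I, Pow(379, Rational(1, 2))))) = Add(-40194, Mul(126, I, Pow(379, Rational(1, 2))))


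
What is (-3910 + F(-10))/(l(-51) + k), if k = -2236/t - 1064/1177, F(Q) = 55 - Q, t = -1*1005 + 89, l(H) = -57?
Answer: 1036354385/14949094 ≈ 69.326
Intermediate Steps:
t = -916 (t = -1005 + 89 = -916)
k = 414287/269533 (k = -2236/(-916) - 1064/1177 = -2236*(-1/916) - 1064*1/1177 = 559/229 - 1064/1177 = 414287/269533 ≈ 1.5371)
(-3910 + F(-10))/(l(-51) + k) = (-3910 + (55 - 1*(-10)))/(-57 + 414287/269533) = (-3910 + (55 + 10))/(-14949094/269533) = (-3910 + 65)*(-269533/14949094) = -3845*(-269533/14949094) = 1036354385/14949094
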